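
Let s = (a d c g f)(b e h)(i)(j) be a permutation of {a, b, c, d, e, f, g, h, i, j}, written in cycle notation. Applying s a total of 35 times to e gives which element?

e lies in the 3-cycle (b e h).
Since the cycle has length 3, s^35 acts on it the same as s^2 (35 mod 3 = 2).
Stepping 2 places around the cycle: e → h → b.

b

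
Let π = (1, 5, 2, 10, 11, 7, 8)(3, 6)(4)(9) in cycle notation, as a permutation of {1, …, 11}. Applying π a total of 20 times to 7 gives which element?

11

7 lies in the 7-cycle (1, 5, 2, 10, 11, 7, 8).
Powers repeat with period 7 on this cycle, and 20 mod 7 = 6, so π^20(7) = π^6(7).
Advancing 6 steps from 7: 7 → 8 → 1 → 5 → 2 → 10 → 11.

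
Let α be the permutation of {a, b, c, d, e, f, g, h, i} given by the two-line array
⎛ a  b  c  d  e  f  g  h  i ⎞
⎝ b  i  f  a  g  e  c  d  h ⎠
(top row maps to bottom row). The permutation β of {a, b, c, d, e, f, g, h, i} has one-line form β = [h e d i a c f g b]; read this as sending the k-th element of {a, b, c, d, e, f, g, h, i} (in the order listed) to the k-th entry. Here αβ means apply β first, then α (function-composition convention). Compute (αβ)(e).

b

(αβ)(e) = α(β(e)). β(e) = a, then α(a) = b. So (αβ)(e) = b.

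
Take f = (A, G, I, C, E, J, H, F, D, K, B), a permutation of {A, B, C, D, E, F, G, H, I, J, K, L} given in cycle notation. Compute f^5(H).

H lies in the 11-cycle (A, G, I, C, E, J, H, F, D, K, B).
Stepping 5 places around the cycle: H → F → D → K → B → A.

A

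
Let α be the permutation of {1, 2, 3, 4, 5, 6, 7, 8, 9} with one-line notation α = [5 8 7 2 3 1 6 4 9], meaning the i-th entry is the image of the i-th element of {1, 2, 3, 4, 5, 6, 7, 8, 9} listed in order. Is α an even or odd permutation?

even

In disjoint-cycle form the cycle lengths are 5, 3, 1.
A cycle of length ℓ contributes ℓ−1 transpositions, so α is a product of 4 + 2 = 6 transpositions — even.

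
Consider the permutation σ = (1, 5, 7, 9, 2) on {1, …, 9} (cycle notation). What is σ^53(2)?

7

2 lies in the 5-cycle (1, 5, 7, 9, 2).
On a 5-cycle, σ^5 is the identity, so σ^53 = σ^3 there (53 ≡ 3 mod 5).
Advancing 3 steps from 2: 2 → 1 → 5 → 7.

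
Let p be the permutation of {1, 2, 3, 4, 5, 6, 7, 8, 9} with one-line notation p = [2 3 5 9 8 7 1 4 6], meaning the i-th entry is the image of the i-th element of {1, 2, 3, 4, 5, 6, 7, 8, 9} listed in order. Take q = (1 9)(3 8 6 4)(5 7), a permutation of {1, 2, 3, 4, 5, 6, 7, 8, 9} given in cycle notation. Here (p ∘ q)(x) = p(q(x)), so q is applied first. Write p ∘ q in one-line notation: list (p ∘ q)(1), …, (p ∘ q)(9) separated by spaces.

6 3 4 5 1 9 8 7 2

(p ∘ q)(x) = p(q(x)). Computing each image: p(q(1)) = p(9) = 6, p(q(2)) = p(2) = 3, p(q(3)) = p(8) = 4, p(q(4)) = p(3) = 5, p(q(5)) = p(7) = 1, p(q(6)) = p(4) = 9, p(q(7)) = p(5) = 8, p(q(8)) = p(6) = 7, p(q(9)) = p(1) = 2.
Hence p ∘ q = [6 3 4 5 1 9 8 7 2].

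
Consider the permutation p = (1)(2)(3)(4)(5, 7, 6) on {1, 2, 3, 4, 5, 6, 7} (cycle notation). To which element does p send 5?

7

In the cycle (5, 7, 6), 5 is followed by 7, so p(5) = 7.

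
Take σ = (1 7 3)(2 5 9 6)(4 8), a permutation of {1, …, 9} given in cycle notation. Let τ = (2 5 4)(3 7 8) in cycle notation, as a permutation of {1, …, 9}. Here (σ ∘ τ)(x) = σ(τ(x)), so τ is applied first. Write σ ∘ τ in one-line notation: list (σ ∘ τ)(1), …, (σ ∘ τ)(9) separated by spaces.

(σ ∘ τ)(x) = σ(τ(x)). Computing each image: σ(τ(1)) = σ(1) = 7, σ(τ(2)) = σ(5) = 9, σ(τ(3)) = σ(7) = 3, σ(τ(4)) = σ(2) = 5, σ(τ(5)) = σ(4) = 8, σ(τ(6)) = σ(6) = 2, σ(τ(7)) = σ(8) = 4, σ(τ(8)) = σ(3) = 1, σ(τ(9)) = σ(9) = 6.
Hence σ ∘ τ = [7 9 3 5 8 2 4 1 6].

7 9 3 5 8 2 4 1 6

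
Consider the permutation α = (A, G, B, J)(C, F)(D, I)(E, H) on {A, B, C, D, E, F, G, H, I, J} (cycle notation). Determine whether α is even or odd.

The cycle lengths are 4, 2, 2, 2.
A cycle of length ℓ contributes ℓ−1 transpositions, so α is a product of 3 + 1 + 1 + 1 = 6 transpositions — even.

even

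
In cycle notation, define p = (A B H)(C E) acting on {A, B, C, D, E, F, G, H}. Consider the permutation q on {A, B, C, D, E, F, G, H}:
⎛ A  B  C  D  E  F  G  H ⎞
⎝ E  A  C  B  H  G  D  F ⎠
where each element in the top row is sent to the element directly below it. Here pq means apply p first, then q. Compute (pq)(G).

First apply p: p(G) = G, then q(G) = D. Thus (pq)(G) = D.

D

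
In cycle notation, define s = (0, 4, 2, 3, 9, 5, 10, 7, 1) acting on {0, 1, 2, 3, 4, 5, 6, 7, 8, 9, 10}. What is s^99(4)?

4

4 lies in the 9-cycle (0, 4, 2, 3, 9, 5, 10, 7, 1).
Powers repeat with period 9 on this cycle, and 99 mod 9 = 0, so s^99(4) = s^0(4).
So s^99(4) = 4.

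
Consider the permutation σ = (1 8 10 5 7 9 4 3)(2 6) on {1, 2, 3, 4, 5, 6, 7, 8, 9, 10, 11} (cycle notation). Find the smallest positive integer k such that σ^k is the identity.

The cycle type of σ is (8, 2, 1).
The order is lcm(8, 2) = 8.

8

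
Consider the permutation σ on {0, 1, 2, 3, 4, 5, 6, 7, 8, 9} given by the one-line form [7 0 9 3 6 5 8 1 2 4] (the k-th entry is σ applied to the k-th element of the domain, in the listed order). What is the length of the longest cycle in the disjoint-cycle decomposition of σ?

5

Decomposing into disjoint cycles gives (0, 7, 1)(2, 9, 4, 6, 8); the longest has length 5.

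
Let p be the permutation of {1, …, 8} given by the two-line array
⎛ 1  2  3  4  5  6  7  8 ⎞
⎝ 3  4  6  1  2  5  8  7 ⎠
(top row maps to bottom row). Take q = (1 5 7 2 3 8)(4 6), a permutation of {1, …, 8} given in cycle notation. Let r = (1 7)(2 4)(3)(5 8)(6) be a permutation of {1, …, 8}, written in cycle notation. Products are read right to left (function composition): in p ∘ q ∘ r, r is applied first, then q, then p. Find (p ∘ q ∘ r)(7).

Chase 7: r(7) = 1; q(1) = 5; p(5) = 2. Hence (p ∘ q ∘ r)(7) = 2.

2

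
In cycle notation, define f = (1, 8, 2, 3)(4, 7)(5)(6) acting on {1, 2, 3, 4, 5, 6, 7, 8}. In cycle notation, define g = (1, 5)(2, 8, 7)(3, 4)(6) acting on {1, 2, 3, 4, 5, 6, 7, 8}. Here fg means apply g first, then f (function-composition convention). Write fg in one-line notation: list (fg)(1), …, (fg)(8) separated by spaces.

5 2 7 1 8 6 3 4

(fg)(x) = f(g(x)). Computing each image: f(g(1)) = f(5) = 5, f(g(2)) = f(8) = 2, f(g(3)) = f(4) = 7, f(g(4)) = f(3) = 1, f(g(5)) = f(1) = 8, f(g(6)) = f(6) = 6, f(g(7)) = f(2) = 3, f(g(8)) = f(7) = 4.
Hence fg = [5 2 7 1 8 6 3 4].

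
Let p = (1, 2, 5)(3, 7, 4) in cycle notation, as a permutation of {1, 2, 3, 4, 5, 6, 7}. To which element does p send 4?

3

4 appears in (3, 7, 4); the next entry (wrapping around) is 3.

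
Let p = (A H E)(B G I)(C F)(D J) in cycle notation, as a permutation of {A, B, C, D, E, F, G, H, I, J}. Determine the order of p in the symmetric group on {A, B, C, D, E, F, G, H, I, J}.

6

The cycle type of p is (3, 3, 2, 2).
The order is lcm(3, 3, 2, 2) = 6.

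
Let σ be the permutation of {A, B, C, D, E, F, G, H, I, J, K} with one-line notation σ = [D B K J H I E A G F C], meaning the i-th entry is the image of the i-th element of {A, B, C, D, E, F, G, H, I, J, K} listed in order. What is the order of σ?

8

The disjoint-cycle form of σ has cycle lengths 8, 2, 1.
The order of σ is the least common multiple of its cycle lengths: lcm(8, 2) = 8.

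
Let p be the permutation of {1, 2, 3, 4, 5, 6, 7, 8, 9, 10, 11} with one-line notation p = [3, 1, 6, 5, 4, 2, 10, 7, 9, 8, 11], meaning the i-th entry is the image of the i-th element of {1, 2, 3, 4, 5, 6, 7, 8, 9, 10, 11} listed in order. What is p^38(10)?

7

Tracing 10 → 8 → … returns to 10 after 3 steps, so 10 lies in a 3-cycle (7 10 8).
Powers repeat with period 3 on this cycle, and 38 mod 3 = 2, so p^38(10) = p^2(10).
Stepping 2 places around the cycle: 10 → 8 → 7.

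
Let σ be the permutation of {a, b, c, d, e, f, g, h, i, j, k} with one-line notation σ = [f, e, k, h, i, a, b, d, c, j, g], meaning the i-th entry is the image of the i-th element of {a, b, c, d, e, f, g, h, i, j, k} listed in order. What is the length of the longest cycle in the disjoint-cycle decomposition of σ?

Decomposing into disjoint cycles gives (a f)(b e i c k g)(d h); the longest has length 6.

6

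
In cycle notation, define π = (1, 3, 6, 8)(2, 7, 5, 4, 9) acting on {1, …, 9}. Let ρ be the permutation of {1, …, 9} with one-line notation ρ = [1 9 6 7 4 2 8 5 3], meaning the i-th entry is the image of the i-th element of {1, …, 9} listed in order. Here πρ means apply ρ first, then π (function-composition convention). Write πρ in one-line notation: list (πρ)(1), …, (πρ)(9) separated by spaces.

3 2 8 5 9 7 1 4 6

(πρ)(x) = π(ρ(x)). Computing each image: π(ρ(1)) = π(1) = 3, π(ρ(2)) = π(9) = 2, π(ρ(3)) = π(6) = 8, π(ρ(4)) = π(7) = 5, π(ρ(5)) = π(4) = 9, π(ρ(6)) = π(2) = 7, π(ρ(7)) = π(8) = 1, π(ρ(8)) = π(5) = 4, π(ρ(9)) = π(3) = 6.
Hence πρ = [3 2 8 5 9 7 1 4 6].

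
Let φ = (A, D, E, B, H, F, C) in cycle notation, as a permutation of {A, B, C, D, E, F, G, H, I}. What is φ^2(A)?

A lies in the 7-cycle (A, D, E, B, H, F, C).
Stepping 2 places around the cycle: A → D → E.

E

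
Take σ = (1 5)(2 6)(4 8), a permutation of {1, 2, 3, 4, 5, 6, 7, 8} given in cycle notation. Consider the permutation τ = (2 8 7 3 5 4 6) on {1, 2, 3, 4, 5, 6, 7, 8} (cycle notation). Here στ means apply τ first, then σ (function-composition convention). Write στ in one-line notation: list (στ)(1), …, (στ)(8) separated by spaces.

5 4 1 2 8 6 3 7

(στ)(x) = σ(τ(x)). Computing each image: σ(τ(1)) = σ(1) = 5, σ(τ(2)) = σ(8) = 4, σ(τ(3)) = σ(5) = 1, σ(τ(4)) = σ(6) = 2, σ(τ(5)) = σ(4) = 8, σ(τ(6)) = σ(2) = 6, σ(τ(7)) = σ(3) = 3, σ(τ(8)) = σ(7) = 7.
Hence στ = [5 4 1 2 8 6 3 7].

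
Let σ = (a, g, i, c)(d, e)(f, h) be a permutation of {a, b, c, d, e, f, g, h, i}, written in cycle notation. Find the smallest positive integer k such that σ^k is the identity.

The cycle type of σ is (4, 2, 2, 1).
The order of σ is the least common multiple of its cycle lengths: lcm(4, 2, 2) = 4.

4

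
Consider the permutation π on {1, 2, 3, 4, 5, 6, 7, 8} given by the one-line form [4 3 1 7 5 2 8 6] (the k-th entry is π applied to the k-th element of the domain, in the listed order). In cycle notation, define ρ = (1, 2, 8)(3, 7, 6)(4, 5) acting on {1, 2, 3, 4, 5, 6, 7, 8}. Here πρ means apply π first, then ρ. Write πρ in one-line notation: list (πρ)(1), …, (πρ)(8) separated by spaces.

5 7 2 6 4 8 1 3

For each element, apply π then ρ: 1 → 4 → 5; 2 → 3 → 7; 3 → 1 → 2; 4 → 7 → 6; 5 → 5 → 4; 6 → 2 → 8; 7 → 8 → 1; 8 → 6 → 3.
So πρ in one-line form is 5 7 2 6 4 8 1 3.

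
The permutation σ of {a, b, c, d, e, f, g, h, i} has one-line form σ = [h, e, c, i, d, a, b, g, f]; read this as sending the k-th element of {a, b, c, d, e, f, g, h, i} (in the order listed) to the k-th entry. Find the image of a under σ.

a is element number 1 of the domain, and entry number 1 of the one-line form is h, so σ(a) = h.

h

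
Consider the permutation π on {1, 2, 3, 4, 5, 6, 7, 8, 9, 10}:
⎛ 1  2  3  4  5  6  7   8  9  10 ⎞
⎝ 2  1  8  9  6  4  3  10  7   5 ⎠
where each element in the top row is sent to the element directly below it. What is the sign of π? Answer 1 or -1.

1

In disjoint-cycle form the cycle lengths are 8, 2.
A cycle of length ℓ contributes ℓ−1 transpositions, so π is a product of 7 + 1 = 8 transpositions — even.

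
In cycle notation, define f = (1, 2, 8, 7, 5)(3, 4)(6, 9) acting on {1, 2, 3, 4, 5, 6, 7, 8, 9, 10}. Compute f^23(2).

5

2 lies in the 5-cycle (1, 2, 8, 7, 5).
On a 5-cycle, f^5 is the identity, so f^23 = f^3 there (23 ≡ 3 mod 5).
Stepping 3 places around the cycle: 2 → 8 → 7 → 5.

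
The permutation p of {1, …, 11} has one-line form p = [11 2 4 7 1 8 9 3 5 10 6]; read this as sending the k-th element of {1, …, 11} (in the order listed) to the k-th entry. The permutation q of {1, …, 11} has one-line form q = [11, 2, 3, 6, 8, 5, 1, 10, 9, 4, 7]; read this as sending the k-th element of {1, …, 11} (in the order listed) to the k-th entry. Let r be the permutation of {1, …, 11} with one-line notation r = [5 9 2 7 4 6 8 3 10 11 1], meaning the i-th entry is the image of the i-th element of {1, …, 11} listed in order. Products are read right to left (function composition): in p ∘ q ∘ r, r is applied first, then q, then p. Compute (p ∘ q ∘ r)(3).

(p ∘ q ∘ r)(3) = p(q(r(3))). r(3) = 2, then q(2) = 2, then p(2) = 2, so the result is 2.

2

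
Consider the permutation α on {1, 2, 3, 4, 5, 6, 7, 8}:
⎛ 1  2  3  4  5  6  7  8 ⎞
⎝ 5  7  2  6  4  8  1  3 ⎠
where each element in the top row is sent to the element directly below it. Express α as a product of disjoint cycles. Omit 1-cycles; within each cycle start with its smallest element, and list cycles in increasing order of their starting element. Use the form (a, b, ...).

(1, 5, 4, 6, 8, 3, 2, 7)

Iterating α from 1 gives 1 → 5 → 4 → 6 → 8 → 3 → 2 → 7 → 1; that is the 8-cycle (1, 5, 4, 6, 8, 3, 2, 7).
Repeating from the next unused element and collecting all non-trivial cycles gives (1, 5, 4, 6, 8, 3, 2, 7).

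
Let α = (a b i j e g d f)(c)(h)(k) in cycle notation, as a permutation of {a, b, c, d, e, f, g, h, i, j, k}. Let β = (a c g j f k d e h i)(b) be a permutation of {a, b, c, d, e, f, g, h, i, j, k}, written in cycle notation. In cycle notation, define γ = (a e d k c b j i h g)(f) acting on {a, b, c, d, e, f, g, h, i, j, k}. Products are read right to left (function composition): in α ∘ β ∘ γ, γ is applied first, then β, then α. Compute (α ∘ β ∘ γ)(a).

Chase a: γ(a) = e; β(e) = h; α(h) = h. Hence (α ∘ β ∘ γ)(a) = h.

h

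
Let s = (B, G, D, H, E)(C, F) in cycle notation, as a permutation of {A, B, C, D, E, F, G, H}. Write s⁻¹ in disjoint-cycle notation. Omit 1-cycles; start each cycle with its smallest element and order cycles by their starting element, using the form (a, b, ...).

The inverse reverses each cycle.
After reversing and putting each cycle's least element first, s⁻¹ = (B, E, H, D, G)(C, F).

(B, E, H, D, G)(C, F)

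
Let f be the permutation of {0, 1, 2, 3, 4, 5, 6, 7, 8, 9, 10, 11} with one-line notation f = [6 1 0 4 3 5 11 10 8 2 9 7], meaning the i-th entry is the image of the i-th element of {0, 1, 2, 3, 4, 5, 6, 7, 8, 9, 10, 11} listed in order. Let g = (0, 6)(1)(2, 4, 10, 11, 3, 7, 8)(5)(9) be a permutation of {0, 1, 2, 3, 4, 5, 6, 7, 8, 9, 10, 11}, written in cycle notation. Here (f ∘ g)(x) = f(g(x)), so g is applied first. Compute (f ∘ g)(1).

(f ∘ g)(1) = f(g(1)). g(1) = 1, then f(1) = 1. So (f ∘ g)(1) = 1.

1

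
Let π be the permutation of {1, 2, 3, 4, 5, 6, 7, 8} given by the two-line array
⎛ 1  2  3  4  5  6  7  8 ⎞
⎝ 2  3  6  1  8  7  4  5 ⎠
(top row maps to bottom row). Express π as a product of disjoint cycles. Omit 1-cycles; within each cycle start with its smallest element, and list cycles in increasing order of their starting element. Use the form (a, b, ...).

Start at 1 and follow images: 1 → 2 → 3 → 6 → 7 → 4 → 1, giving the cycle (1, 2, 3, 6, 7, 4).
Repeating from the next unused element and collecting all non-trivial cycles gives (1, 2, 3, 6, 7, 4)(5, 8).

(1, 2, 3, 6, 7, 4)(5, 8)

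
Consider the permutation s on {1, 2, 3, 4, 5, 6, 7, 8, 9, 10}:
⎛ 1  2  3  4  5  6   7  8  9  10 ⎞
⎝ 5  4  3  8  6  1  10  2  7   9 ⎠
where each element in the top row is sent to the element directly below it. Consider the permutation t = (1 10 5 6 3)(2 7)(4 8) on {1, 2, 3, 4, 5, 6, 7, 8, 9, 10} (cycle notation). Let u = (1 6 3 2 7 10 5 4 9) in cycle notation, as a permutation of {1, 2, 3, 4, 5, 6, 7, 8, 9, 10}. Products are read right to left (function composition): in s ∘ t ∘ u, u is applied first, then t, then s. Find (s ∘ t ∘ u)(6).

5

Apply the permutations in order: u(6) = 3, then t(3) = 1, then s(1) = 5. So (s ∘ t ∘ u)(6) = 5.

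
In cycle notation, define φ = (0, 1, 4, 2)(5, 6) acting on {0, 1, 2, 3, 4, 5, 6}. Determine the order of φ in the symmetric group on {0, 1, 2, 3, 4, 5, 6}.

The disjoint cycles have lengths 4, 2, 1.
Since disjoint cycles commute, ord(φ) = lcm(4, 2) = 4.

4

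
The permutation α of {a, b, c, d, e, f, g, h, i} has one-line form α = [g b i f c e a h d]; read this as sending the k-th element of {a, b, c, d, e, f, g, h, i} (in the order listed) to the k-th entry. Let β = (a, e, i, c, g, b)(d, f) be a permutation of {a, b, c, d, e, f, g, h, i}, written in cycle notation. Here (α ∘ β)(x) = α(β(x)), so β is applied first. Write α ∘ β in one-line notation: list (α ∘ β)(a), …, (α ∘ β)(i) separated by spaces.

(α ∘ β)(x) = α(β(x)). Computing each image: α(β(a)) = α(e) = c, α(β(b)) = α(a) = g, α(β(c)) = α(g) = a, α(β(d)) = α(f) = e, α(β(e)) = α(i) = d, α(β(f)) = α(d) = f, α(β(g)) = α(b) = b, α(β(h)) = α(h) = h, α(β(i)) = α(c) = i.
Hence α ∘ β = [c g a e d f b h i].

c g a e d f b h i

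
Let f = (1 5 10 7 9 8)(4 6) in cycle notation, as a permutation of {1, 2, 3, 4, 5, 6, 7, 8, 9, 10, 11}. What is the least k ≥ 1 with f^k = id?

6

The cycle type of f is (6, 2, 1, 1, 1).
Since disjoint cycles commute, ord(f) = lcm(6, 2) = 6.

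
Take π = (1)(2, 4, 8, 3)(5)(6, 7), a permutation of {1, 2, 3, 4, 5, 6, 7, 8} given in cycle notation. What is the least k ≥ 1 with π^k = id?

4

The disjoint cycles have lengths 4, 2, 1, 1.
The order is lcm(4, 2) = 4.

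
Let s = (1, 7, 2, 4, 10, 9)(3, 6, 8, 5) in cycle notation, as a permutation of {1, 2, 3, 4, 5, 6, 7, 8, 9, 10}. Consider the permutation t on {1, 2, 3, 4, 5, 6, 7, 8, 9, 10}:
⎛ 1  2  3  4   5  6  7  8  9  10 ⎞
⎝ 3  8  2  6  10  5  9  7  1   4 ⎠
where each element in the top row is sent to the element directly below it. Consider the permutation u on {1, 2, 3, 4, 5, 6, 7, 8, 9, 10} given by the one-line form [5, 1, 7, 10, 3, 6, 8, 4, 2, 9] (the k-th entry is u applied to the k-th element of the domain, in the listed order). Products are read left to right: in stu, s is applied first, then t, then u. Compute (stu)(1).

Apply the permutations in order: s(1) = 7, then t(7) = 9, then u(9) = 2. So (stu)(1) = 2.

2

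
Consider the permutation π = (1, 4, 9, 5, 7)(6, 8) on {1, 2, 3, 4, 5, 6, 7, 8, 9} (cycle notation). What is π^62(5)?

1

5 lies in the 5-cycle (1, 4, 9, 5, 7).
Since the cycle has length 5, π^62 acts on it the same as π^2 (62 mod 5 = 2).
Stepping 2 places around the cycle: 5 → 7 → 1.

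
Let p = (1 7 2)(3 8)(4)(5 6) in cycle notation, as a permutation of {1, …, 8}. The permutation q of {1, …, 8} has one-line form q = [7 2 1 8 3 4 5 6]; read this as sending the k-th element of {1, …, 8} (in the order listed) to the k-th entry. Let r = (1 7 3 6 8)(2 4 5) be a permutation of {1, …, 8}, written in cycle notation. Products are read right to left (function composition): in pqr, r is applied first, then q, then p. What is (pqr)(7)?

Chase 7: r(7) = 3; q(3) = 1; p(1) = 7. Hence (pqr)(7) = 7.

7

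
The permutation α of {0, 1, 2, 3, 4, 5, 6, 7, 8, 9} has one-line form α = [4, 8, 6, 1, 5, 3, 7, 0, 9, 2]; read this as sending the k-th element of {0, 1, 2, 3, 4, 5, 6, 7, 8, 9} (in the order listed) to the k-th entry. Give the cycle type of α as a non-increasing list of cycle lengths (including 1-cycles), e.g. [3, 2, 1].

The disjoint cycles are (0, 4, 5, 3, 1, 8, 9, 2, 6, 7), with lengths 10 in non-increasing order.

[10]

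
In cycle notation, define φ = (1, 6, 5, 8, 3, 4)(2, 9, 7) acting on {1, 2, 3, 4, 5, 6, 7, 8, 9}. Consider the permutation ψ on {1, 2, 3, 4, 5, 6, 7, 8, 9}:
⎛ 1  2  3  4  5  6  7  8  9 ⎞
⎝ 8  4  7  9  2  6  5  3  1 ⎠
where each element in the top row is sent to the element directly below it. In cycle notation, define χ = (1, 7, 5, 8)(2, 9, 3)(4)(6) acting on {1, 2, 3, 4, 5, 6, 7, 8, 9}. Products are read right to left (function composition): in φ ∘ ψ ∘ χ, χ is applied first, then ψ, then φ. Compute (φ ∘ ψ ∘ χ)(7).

9

Apply the permutations in order: χ(7) = 5, then ψ(5) = 2, then φ(2) = 9. So (φ ∘ ψ ∘ χ)(7) = 9.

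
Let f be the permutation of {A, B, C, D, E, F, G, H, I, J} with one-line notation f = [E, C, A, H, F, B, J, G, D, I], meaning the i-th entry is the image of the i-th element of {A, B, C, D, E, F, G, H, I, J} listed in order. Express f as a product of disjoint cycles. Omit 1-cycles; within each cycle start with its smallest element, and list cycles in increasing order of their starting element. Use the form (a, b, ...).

(A, E, F, B, C)(D, H, G, J, I)

From A: A → E → F → B → C → A, closing the cycle (A, E, F, B, C).
Continuing from each remaining unvisited element yields (A, E, F, B, C)(D, H, G, J, I).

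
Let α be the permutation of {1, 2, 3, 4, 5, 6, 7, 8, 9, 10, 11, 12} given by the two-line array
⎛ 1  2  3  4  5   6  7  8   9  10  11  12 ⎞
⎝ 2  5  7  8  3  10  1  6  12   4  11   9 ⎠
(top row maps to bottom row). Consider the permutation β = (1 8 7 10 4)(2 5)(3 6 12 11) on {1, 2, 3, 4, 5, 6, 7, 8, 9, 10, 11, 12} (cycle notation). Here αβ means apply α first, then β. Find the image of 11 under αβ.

α(11) = 11, then β(11) = 3; composing gives (αβ)(11) = 3.

3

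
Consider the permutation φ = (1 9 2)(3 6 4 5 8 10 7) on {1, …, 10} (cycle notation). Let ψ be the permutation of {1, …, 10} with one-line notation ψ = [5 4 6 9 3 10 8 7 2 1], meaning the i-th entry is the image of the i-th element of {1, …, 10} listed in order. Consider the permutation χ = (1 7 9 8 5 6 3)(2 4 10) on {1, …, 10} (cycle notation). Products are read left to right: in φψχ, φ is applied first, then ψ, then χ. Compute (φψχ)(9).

10

(φψχ)(9) = χ(ψ(φ(9))). φ(9) = 2, then ψ(2) = 4, then χ(4) = 10, so the result is 10.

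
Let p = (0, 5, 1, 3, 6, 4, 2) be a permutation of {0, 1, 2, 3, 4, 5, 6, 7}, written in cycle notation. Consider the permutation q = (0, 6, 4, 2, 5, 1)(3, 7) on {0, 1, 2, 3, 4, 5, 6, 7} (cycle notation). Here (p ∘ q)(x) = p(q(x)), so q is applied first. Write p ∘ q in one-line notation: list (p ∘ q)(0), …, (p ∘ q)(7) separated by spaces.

4 5 1 7 0 3 2 6

For each element, apply q then p: 0 → 6 → 4; 1 → 0 → 5; 2 → 5 → 1; 3 → 7 → 7; 4 → 2 → 0; 5 → 1 → 3; 6 → 4 → 2; 7 → 3 → 6.
Collecting the images, p ∘ q = [4 5 1 7 0 3 2 6].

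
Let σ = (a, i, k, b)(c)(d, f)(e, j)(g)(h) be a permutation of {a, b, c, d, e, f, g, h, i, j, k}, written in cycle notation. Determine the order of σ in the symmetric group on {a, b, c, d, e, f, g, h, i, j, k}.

The cycle type of σ is (4, 2, 2, 1, 1, 1).
The order of σ is the least common multiple of its cycle lengths: lcm(4, 2, 2) = 4.

4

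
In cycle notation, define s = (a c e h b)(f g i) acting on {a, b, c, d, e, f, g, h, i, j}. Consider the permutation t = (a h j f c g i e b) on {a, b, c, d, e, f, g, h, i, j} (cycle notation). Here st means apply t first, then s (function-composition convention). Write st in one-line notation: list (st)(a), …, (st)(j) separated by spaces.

Chase each element through t then s: a → h → b; b → a → c; c → g → i; d → d → d; e → b → a; f → c → e; g → i → f; h → j → j; i → e → h; j → f → g.
Collecting the images, st = [b c i d a e f j h g].

b c i d a e f j h g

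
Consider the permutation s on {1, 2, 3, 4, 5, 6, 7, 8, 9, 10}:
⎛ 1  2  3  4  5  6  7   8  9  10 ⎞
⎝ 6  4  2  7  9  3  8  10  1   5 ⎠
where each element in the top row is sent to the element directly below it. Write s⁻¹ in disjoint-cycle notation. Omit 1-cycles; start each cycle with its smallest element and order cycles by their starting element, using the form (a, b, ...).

(1, 9, 5, 10, 8, 7, 4, 2, 3, 6)

First write s in disjoint cycles: (1, 6, 3, 2, 4, 7, 8, 10, 5, 9).
Reversing each cycle (and rotating so the smallest element leads) gives s⁻¹ = (1, 9, 5, 10, 8, 7, 4, 2, 3, 6).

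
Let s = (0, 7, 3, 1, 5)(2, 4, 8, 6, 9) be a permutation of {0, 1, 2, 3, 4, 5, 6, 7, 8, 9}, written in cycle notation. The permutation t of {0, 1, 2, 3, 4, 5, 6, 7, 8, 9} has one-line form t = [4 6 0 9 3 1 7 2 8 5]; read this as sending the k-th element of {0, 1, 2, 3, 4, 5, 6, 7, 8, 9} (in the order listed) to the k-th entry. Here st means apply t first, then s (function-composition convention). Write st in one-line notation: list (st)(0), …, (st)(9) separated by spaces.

For each element, apply t then s: 0 → 4 → 8; 1 → 6 → 9; 2 → 0 → 7; 3 → 9 → 2; 4 → 3 → 1; 5 → 1 → 5; 6 → 7 → 3; 7 → 2 → 4; 8 → 8 → 6; 9 → 5 → 0.
Collecting the images, st = [8 9 7 2 1 5 3 4 6 0].

8 9 7 2 1 5 3 4 6 0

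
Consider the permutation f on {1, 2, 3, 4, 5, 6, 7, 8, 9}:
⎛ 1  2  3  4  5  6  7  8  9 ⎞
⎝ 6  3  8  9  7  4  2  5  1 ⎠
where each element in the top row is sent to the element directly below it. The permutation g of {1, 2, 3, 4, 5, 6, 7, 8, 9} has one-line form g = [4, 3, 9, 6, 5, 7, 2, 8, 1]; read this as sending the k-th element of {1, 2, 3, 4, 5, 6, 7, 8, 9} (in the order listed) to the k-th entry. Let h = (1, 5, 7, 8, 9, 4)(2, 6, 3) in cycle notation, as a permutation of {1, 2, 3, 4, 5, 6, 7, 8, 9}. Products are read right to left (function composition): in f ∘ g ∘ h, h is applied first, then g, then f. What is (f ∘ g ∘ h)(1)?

7

Chase 1: h(1) = 5; g(5) = 5; f(5) = 7. Hence (f ∘ g ∘ h)(1) = 7.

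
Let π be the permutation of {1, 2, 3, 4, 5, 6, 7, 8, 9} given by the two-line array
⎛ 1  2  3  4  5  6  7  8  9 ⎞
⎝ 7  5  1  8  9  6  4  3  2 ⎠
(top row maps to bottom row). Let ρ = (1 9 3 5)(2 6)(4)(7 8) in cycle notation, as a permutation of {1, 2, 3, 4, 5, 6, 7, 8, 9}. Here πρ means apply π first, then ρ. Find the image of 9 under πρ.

π(9) = 2, then ρ(2) = 6; composing gives (πρ)(9) = 6.

6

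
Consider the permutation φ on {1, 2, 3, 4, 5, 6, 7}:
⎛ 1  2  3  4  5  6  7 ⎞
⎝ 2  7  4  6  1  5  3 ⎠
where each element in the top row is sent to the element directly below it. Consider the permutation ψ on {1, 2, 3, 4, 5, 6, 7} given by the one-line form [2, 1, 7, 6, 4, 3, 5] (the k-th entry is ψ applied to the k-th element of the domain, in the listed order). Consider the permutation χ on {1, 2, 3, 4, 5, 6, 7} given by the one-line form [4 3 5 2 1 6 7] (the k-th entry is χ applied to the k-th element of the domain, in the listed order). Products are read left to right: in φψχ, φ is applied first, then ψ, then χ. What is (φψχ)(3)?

(φψχ)(3) = χ(ψ(φ(3))). φ(3) = 4, then ψ(4) = 6, then χ(6) = 6, so the result is 6.

6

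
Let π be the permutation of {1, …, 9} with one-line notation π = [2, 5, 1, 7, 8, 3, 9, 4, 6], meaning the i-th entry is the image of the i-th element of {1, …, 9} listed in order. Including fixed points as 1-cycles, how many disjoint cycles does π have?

1

The cycle decomposition is (1 2 5 8 4 7 9 6 3), which has 1 cycle (counting 1-cycles).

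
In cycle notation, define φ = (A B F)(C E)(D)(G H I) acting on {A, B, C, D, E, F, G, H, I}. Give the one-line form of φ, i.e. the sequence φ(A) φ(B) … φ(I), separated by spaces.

B F E D C A H I G

Reading each image from the cycles: A↦B, B↦F, C↦E, D↦D, E↦C, F↦A, G↦H, H↦I, I↦G.
Listing these in domain order gives B F E D C A H I G.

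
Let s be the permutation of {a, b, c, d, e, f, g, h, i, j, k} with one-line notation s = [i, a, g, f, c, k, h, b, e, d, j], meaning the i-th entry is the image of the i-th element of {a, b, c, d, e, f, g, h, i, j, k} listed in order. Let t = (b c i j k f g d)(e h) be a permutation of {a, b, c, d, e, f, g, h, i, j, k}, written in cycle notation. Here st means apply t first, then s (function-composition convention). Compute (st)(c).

e

First apply t: t(c) = i, then s(i) = e. Thus (st)(c) = e.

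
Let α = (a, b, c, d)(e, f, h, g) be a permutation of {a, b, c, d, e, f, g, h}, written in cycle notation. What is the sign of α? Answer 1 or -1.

The cycle lengths are 4, 4.
A cycle of length ℓ contributes ℓ−1 transpositions, so α is a product of 3 + 3 = 6 transpositions — even.

1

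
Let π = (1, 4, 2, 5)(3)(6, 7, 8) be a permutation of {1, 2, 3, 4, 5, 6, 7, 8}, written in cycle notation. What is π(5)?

1

5 appears in (1, 4, 2, 5); the next entry (wrapping around) is 1.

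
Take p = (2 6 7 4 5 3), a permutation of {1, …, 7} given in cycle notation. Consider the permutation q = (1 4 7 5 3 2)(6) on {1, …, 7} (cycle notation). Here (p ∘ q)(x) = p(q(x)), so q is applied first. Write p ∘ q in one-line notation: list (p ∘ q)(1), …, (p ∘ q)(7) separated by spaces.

5 1 6 4 2 7 3

(p ∘ q)(x) = p(q(x)). Computing each image: p(q(1)) = p(4) = 5, p(q(2)) = p(1) = 1, p(q(3)) = p(2) = 6, p(q(4)) = p(7) = 4, p(q(5)) = p(3) = 2, p(q(6)) = p(6) = 7, p(q(7)) = p(5) = 3.
Hence p ∘ q = [5 1 6 4 2 7 3].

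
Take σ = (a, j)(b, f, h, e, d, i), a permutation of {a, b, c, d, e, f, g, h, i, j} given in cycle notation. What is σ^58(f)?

f lies in the 6-cycle (b, f, h, e, d, i).
Powers repeat with period 6 on this cycle, and 58 mod 6 = 4, so σ^58(f) = σ^4(f).
Stepping 4 places around the cycle: f → h → e → d → i.

i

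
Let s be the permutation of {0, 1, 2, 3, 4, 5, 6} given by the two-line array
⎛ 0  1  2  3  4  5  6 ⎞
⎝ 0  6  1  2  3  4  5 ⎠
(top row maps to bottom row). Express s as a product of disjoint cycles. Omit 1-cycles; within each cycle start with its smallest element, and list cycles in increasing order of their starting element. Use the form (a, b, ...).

(1, 6, 5, 4, 3, 2)

Iterating s from 1 gives 1 → 6 → 5 → 4 → 3 → 2 → 1; that is the 6-cycle (1, 6, 5, 4, 3, 2).
Continuing from each remaining unvisited element yields (1, 6, 5, 4, 3, 2).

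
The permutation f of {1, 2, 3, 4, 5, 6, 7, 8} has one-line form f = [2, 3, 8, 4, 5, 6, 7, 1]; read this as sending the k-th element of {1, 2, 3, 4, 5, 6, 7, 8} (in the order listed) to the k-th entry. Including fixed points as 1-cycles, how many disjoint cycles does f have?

5

The cycle decomposition is (1 2 3 8)(4)(5)(6)(7), which has 5 cycles (counting 1-cycles).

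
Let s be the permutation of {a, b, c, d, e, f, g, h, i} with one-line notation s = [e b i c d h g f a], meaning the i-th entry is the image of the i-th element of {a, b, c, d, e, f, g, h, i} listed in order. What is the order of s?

10

The disjoint-cycle form of s has cycle lengths 5, 2, 1, 1.
Since disjoint cycles commute, ord(s) = lcm(5, 2) = 10.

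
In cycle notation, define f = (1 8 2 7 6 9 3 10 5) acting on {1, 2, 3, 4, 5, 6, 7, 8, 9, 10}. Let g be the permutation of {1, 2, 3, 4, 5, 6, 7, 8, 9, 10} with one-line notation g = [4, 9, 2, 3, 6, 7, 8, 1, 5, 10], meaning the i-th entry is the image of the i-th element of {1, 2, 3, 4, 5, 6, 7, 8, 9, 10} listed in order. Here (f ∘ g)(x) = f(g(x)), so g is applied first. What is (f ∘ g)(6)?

(f ∘ g)(6) = f(g(6)). g(6) = 7, then f(7) = 6. So (f ∘ g)(6) = 6.

6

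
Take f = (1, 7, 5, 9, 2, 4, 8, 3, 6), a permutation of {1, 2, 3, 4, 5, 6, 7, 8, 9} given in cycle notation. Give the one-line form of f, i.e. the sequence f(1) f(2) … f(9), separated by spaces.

Image by image: 1↦7, 2↦4, 3↦6, 4↦8, 5↦9, 6↦1, 7↦5, 8↦3, 9↦2.
So the one-line form is 7 4 6 8 9 1 5 3 2.

7 4 6 8 9 1 5 3 2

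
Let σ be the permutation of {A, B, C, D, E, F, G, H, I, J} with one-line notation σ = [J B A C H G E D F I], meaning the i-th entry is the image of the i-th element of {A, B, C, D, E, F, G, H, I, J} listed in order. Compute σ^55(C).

Tracing C → A → … returns to C after 9 steps, so C lies in a 9-cycle (A J I F G E H D C).
On a 9-cycle, σ^9 is the identity, so σ^55 = σ^1 there (55 ≡ 1 mod 9).
Advancing 1 step from C: C → A.

A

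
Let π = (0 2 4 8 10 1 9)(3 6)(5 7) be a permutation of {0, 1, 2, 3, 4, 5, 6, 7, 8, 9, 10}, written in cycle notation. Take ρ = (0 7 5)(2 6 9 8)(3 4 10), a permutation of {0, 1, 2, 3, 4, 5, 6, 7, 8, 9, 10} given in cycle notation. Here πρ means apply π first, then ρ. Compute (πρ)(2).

10

First apply π: π(2) = 4, then ρ(4) = 10. Thus (πρ)(2) = 10.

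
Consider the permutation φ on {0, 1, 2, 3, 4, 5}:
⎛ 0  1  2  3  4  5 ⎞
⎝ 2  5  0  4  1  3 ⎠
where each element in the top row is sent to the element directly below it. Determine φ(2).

The entry below 2 in the array is 0, so φ(2) = 0.

0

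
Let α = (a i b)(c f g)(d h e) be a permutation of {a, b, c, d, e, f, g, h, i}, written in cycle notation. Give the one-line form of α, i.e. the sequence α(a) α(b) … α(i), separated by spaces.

Image by image: a↦i, b↦a, c↦f, d↦h, e↦d, f↦g, g↦c, h↦e, i↦b.
So the one-line form is i a f h d g c e b.

i a f h d g c e b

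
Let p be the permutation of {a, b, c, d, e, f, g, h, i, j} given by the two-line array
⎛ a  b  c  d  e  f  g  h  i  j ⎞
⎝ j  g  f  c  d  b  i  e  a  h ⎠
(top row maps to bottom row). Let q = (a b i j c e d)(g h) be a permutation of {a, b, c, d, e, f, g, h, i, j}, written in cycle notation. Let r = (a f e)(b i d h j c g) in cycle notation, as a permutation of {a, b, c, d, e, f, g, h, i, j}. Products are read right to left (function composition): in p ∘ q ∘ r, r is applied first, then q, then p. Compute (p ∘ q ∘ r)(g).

Apply the permutations in order: r(g) = b, then q(b) = i, then p(i) = a. So (p ∘ q ∘ r)(g) = a.

a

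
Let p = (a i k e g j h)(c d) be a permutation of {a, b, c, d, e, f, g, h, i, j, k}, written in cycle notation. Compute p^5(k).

k lies in the 7-cycle (a i k e g j h).
Stepping 5 places around the cycle: k → e → g → j → h → a.

a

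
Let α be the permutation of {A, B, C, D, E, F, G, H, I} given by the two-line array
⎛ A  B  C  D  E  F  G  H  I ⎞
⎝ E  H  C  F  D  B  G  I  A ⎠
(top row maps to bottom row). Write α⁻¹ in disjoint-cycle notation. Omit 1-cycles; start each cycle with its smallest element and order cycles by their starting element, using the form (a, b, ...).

(A, I, H, B, F, D, E)

The cycle decomposition of α is (A, E, D, F, B, H, I).
The inverse reverses every cycle; in canonical form, α⁻¹ = (A, I, H, B, F, D, E).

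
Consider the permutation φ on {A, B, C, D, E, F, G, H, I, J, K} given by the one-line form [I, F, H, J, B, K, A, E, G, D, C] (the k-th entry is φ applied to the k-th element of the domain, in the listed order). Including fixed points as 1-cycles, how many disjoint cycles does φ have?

The cycle decomposition is (A I G)(B F K C H E)(D J), which has 3 cycles (counting 1-cycles).

3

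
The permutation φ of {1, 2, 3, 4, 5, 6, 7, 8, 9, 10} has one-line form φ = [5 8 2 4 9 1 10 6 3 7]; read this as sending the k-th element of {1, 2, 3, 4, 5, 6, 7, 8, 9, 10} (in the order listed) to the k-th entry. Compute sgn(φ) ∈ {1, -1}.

-1

In disjoint-cycle form the cycle lengths are 7, 2, 1.
A cycle of length ℓ contributes ℓ−1 transpositions, so φ is a product of 6 + 1 = 7 transpositions — odd.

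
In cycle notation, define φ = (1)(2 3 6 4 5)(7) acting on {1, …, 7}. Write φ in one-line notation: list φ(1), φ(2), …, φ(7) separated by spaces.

Image by image: 1↦1, 2↦3, 3↦6, 4↦5, 5↦2, 6↦4, 7↦7.
Listing these in domain order gives 1 3 6 5 2 4 7.

1 3 6 5 2 4 7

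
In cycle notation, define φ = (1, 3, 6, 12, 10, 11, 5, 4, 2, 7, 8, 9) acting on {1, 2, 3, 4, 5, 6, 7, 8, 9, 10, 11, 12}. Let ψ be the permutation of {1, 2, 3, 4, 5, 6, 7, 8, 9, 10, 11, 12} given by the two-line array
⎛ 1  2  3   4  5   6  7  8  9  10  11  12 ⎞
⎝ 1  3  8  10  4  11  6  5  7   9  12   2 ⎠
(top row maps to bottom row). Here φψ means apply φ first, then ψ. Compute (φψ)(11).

(φψ)(11) = ψ(φ(11)). φ(11) = 5, then ψ(5) = 4. So (φψ)(11) = 4.

4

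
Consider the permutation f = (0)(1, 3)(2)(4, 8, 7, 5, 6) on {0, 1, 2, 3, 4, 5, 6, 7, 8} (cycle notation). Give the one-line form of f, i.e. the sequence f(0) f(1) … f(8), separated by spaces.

0 3 2 1 8 6 4 5 7

Image by image: 0↦0, 1↦3, 2↦2, 3↦1, 4↦8, 5↦6, 6↦4, 7↦5, 8↦7.
Listing these in domain order gives 0 3 2 1 8 6 4 5 7.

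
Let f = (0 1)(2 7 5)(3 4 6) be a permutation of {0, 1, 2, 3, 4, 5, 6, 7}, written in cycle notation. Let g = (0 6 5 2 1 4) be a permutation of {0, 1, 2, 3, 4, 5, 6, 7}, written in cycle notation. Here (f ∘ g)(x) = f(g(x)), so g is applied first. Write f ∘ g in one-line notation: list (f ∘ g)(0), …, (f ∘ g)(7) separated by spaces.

3 6 0 4 1 7 2 5

For each element, apply g then f: 0 → 6 → 3; 1 → 4 → 6; 2 → 1 → 0; 3 → 3 → 4; 4 → 0 → 1; 5 → 2 → 7; 6 → 5 → 2; 7 → 7 → 5.
So f ∘ g in one-line form is 3 6 0 4 1 7 2 5.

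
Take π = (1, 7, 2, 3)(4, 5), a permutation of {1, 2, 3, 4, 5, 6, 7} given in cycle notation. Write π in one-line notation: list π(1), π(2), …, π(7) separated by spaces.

Image by image: 1→7, 2→3, 3→1, 4→5, 5→4, 6→6, 7→2.
Listing these in domain order gives 7 3 1 5 4 6 2.

7 3 1 5 4 6 2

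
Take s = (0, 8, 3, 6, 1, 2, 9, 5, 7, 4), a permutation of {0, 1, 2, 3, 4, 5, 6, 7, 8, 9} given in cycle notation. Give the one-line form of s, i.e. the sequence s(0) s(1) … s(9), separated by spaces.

8 2 9 6 0 7 1 4 3 5

Reading each image from the cycles: 0↦8, 1↦2, 2↦9, 3↦6, 4↦0, 5↦7, 6↦1, 7↦4, 8↦3, 9↦5.
So the one-line form is 8 2 9 6 0 7 1 4 3 5.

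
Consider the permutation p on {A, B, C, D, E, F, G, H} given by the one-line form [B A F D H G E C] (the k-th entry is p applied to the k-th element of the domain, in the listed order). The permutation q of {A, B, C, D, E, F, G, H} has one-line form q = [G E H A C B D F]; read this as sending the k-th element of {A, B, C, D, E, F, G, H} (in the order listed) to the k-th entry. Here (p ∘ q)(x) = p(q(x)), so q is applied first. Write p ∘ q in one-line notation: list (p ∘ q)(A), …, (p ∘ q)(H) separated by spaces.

E H C B F A D G

(p ∘ q)(x) = p(q(x)). Computing each image: p(q(A)) = p(G) = E, p(q(B)) = p(E) = H, p(q(C)) = p(H) = C, p(q(D)) = p(A) = B, p(q(E)) = p(C) = F, p(q(F)) = p(B) = A, p(q(G)) = p(D) = D, p(q(H)) = p(F) = G.
Hence p ∘ q = [E H C B F A D G].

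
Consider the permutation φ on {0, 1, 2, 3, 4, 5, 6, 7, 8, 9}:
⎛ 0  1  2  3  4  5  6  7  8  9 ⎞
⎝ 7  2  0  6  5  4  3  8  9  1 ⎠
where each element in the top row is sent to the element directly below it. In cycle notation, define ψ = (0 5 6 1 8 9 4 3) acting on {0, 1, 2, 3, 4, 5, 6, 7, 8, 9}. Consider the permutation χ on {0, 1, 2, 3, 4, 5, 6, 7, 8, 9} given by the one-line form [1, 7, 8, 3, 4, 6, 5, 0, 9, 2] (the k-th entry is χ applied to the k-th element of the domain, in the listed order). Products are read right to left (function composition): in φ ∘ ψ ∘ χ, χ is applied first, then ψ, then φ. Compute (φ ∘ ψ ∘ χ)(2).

Apply the permutations in order: χ(2) = 8, then ψ(8) = 9, then φ(9) = 1. So (φ ∘ ψ ∘ χ)(2) = 1.

1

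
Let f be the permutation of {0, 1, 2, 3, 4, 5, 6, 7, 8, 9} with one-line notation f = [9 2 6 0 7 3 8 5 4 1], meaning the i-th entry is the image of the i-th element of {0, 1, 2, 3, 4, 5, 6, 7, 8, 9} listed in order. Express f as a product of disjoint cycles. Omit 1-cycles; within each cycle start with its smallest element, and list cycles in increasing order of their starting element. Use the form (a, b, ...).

From 0: 0 → 9 → 1 → 2 → 6 → 8 → 4 → 7 → 5 → 3 → 0, closing the cycle (0, 9, 1, 2, 6, 8, 4, 7, 5, 3).
Repeating from the next unused element and collecting all non-trivial cycles gives (0, 9, 1, 2, 6, 8, 4, 7, 5, 3).

(0, 9, 1, 2, 6, 8, 4, 7, 5, 3)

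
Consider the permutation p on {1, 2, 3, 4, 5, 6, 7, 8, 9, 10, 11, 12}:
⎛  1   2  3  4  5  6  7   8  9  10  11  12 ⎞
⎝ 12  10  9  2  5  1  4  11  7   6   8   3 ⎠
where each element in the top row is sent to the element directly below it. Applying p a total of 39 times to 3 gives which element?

4

Tracing 3 → 9 → … returns to 3 after 9 steps, so 3 lies in a 9-cycle (1 12 3 9 7 4 2 10 6).
Since the cycle has length 9, p^39 acts on it the same as p^3 (39 mod 9 = 3).
Advancing 3 steps from 3: 3 → 9 → 7 → 4.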